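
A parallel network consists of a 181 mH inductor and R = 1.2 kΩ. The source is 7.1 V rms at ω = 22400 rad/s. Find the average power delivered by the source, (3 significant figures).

X_L = ωL = 4050 Ω
Parallel: admittances add. Y = 1/R + 1/(jωL)
Y = (0.000833 − j0.000247) S
|Y| = 0.000869 S → |Z| = 1/|Y| = 1150 Ω, ∠Z = −∠Y = 16.5°
I = V/|Z| = 6.17 mA
P = VI cos φ = 7.1 × 0.00617 × cos(16.5°) = 42.0 mW

42.0 mW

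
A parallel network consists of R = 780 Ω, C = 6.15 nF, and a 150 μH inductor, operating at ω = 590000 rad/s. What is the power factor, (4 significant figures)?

X_L = ωL = 88.50 Ω
X_C = 1/(ωC) = 275.6 Ω
Parallel: admittances add. Y = 1/R + 1/(jωL) + jωC
Y = (0.001282 − j0.007671) S
|Y| = 0.007777 S → |Z| = 1/|Y| = 128.6 Ω, ∠Z = −∠Y = 80.51°
cos φ = cos(80.51°) = 0.1648

0.1648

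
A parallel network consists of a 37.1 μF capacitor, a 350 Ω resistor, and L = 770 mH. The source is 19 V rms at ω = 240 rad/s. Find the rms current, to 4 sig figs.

X_L = ωL = 184.8 Ω
X_C = 1/(ωC) = 112.3 Ω
Parallel: admittances add. Y = 1/R + 1/(jωL) + jωC
Y = (0.002857 + j0.003493) S
|Y| = 0.004512 S → |Z| = 1/|Y| = 221.6 Ω, ∠Z = −∠Y = -50.72°
I = V/|Z| = 19/221.6 = 85.74 mA

85.74 mA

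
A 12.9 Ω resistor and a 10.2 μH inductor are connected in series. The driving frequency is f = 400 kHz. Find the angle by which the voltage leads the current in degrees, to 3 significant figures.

ω = 2πf = 2.513e+06 rad/s
X_L = ωL = 25.6 Ω
Z = 12.9 + j25.6 Ω
|Z| = √(12.9² + 25.6²) = 28.7 Ω
∠Z = arctan(25.6/12.9) = 63.3°

63.3°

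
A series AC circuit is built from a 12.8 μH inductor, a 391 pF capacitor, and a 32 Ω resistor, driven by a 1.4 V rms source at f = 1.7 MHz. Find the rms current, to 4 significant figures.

13.01 mA

ω = 2πf = 1.068e+07 rad/s
X_L = ωL = 136.7 Ω
X_C = 1/(ωC) = 239.4 Ω
Net reactance X = X_L − X_C = -102.7 Ω
Z = 32.00 − j102.7 Ω
|Z| = √(32.00² + 102.7²) = 107.6 Ω
I = V/|Z| = 1.4/107.6 = 13.01 mA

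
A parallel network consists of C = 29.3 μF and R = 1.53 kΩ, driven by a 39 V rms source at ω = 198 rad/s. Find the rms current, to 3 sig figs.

X_C = 1/(ωC) = 172 Ω
Parallel: admittances add. Y = 1/R + jωC
Y = (0.000654 + j0.00580) S
|Y| = 0.00584 S → |Z| = 1/|Y| = 171 Ω, ∠Z = −∠Y = -83.6°
I = V/|Z| = 39/171 = 228 mA

228 mA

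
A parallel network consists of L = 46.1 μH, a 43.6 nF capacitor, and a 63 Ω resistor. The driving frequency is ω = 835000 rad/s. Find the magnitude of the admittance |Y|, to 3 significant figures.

X_L = ωL = 38.5 Ω
X_C = 1/(ωC) = 27.5 Ω
Parallel: admittances add. Y = 1/R + 1/(jωL) + jωC
Y = (0.0159 + j0.0104) S
|Y| = 0.0190 S → |Z| = 1/|Y| = 52.7 Ω, ∠Z = −∠Y = -33.3°

19.0 mS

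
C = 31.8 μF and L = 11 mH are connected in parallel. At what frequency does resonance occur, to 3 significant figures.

ω₀ = 1/√(LC) = 1/√(0.011 × 3.18e-05) = 1691 rad/s
f₀ = ω₀/(2π) = 269 Hz

269 Hz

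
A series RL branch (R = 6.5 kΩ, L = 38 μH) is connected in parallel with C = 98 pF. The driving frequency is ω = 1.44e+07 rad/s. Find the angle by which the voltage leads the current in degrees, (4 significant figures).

X_L = ωL = 547.2 Ω
X_C = 1/(ωC) = 708.6 Ω
Branch 1 (R+jX_L): Z₁ = 6500 + j547.2 Ω, |Z₁| = 6523 Ω
Branch 2 (−jX_C): Z₂ = −j708.6 Ω
Parallel: Z = Z₁Z₂/(Z₁+Z₂), |Z| = 710.9 Ω, ∠Z = -83.77°

-83.77°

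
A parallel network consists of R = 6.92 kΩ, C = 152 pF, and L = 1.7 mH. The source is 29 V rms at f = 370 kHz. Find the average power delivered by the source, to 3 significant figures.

122 mW

ω = 2πf = 2.325e+06 rad/s
X_L = ωL = 3950 Ω
X_C = 1/(ωC) = 2830 Ω
Parallel: admittances add. Y = 1/R + 1/(jωL) + jωC
Y = (0.000145 + j0.000100) S
|Y| = 0.000176 S → |Z| = 1/|Y| = 5680 Ω, ∠Z = −∠Y = -34.8°
I = V/|Z| = 5.10 mA
P = VI cos φ = 29 × 0.00510 × cos(-34.8°) = 122 mW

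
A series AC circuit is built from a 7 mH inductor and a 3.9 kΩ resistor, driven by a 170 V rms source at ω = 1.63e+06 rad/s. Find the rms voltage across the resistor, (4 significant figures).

X_L = ωL = 11410 Ω
Z = 3900 + j11410 Ω
|Z| = √(3900² + 11410²) = 12060 Ω
I = V/|Z| = 14.10 mA
V_R = I·|Z_R| = 0.01410 × 3900 = 54.98 V

54.98 V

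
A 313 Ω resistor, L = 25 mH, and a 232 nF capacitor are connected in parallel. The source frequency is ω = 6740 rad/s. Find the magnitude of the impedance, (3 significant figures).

X_L = ωL = 168 Ω
X_C = 1/(ωC) = 640 Ω
Parallel: admittances add. Y = 1/R + 1/(jωL) + jωC
Y = (0.00319 − j0.00437) S
|Y| = 0.00541 S → |Z| = 1/|Y| = 185 Ω, ∠Z = −∠Y = 53.8°

185 Ω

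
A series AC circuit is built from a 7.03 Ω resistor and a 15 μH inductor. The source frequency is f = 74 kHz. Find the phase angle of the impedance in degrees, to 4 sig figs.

ω = 2πf = 465000 rad/s
X_L = ωL = 6.974 Ω
Z = 7.030 + j6.974 Ω
|Z| = √(7.030² + 6.974²) = 9.903 Ω
∠Z = arctan(6.974/7.030) = 44.77°

44.77°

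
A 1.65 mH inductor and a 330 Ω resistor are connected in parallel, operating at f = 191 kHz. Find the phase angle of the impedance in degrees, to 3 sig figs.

9.46°

ω = 2πf = 1.2e+06 rad/s
X_L = ωL = 1980 Ω
Parallel: admittances add. Y = 1/R + 1/(jωL)
Y = (0.00303 − j0.000505) S
|Y| = 0.00307 S → |Z| = 1/|Y| = 326 Ω, ∠Z = −∠Y = 9.46°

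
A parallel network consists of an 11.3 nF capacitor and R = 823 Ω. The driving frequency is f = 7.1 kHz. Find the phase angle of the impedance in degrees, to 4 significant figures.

ω = 2πf = 44610 rad/s
X_C = 1/(ωC) = 1984 Ω
Parallel: admittances add. Y = 1/R + jωC
Y = (0.001215 + j0.0005041) S
|Y| = 0.001315 S → |Z| = 1/|Y| = 760.2 Ω, ∠Z = −∠Y = -22.53°

-22.53°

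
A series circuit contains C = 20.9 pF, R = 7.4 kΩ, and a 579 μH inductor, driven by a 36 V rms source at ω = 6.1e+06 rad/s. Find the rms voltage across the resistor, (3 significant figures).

X_L = ωL = 3530 Ω
X_C = 1/(ωC) = 7840 Ω
Net reactance X = X_L − X_C = -4310 Ω
Z = 7400 − j4310 Ω
|Z| = √(7400² + 4310²) = 8560 Ω
I = V/|Z| = 4.20 mA
V_R = I·|Z_R| = 0.00420 × 7400 = 31.1 V

31.1 V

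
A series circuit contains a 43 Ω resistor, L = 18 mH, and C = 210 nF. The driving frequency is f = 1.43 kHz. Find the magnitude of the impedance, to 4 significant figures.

ω = 2πf = 8985 rad/s
X_L = ωL = 161.7 Ω
X_C = 1/(ωC) = 530.0 Ω
Net reactance X = X_L − X_C = -368.3 Ω
Z = 43.00 − j368.3 Ω
|Z| = √(43.00² + 368.3²) = 370.8 Ω

370.8 Ω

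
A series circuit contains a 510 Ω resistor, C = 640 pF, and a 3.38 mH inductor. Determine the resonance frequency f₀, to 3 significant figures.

ω₀ = 1/√(LC) = 1/√(0.00338 × 6.4e-10) = 679900 rad/s
f₀ = ω₀/(2π) = 108 kHz

108 kHz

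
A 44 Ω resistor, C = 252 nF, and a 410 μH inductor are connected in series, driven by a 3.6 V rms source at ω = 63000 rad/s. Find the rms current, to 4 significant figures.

X_L = ωL = 25.83 Ω
X_C = 1/(ωC) = 62.99 Ω
Net reactance X = X_L − X_C = -37.16 Ω
Z = 44.00 − j37.16 Ω
|Z| = √(44.00² + 37.16²) = 57.59 Ω
I = V/|Z| = 3.6/57.59 = 62.51 mA

62.51 mA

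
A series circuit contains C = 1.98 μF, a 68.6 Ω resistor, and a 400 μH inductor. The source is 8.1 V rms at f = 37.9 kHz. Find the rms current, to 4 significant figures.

70.03 mA

ω = 2πf = 238100 rad/s
X_L = ωL = 95.25 Ω
X_C = 1/(ωC) = 2.121 Ω
Net reactance X = X_L − X_C = 93.13 Ω
Z = 68.60 + j93.13 Ω
|Z| = √(68.60² + 93.13²) = 115.7 Ω
I = V/|Z| = 8.1/115.7 = 70.03 mA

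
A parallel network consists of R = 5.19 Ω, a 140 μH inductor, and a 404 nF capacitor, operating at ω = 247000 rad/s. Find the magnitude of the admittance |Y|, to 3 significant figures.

X_L = ωL = 34.6 Ω
X_C = 1/(ωC) = 10.0 Ω
Parallel: admittances add. Y = 1/R + 1/(jωL) + jωC
Y = (0.193 + j0.0709) S
|Y| = 0.205 S → |Z| = 1/|Y| = 4.87 Ω, ∠Z = −∠Y = -20.2°

205 mS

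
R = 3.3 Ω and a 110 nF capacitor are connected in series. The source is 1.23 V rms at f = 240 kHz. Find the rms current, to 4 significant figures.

ω = 2πf = 1.508e+06 rad/s
X_C = 1/(ωC) = 6.029 Ω
Z = 3.300 − j6.029 Ω
|Z| = √(3.300² + 6.029²) = 6.873 Ω
I = V/|Z| = 1.23/6.873 = 179.0 mA

179.0 mA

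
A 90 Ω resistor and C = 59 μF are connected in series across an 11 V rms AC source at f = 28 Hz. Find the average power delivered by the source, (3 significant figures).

627 mW

ω = 2πf = 175.9 rad/s
X_C = 1/(ωC) = 96.3 Ω
Z = 90.0 − j96.3 Ω
|Z| = √(90.0² + 96.3²) = 132 Ω
∠Z = arctan(-96.3/90.0) = -46.9°
I = V/|Z| = 83.4 mA
P = VI cos φ = 11 × 0.0834 × cos(-46.9°) = 627 mW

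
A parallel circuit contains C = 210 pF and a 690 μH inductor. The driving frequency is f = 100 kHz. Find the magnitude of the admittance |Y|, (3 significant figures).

2.17 mS

ω = 2πf = 628300 rad/s
X_L = ωL = 434 Ω
X_C = 1/(ωC) = 7580 Ω
Parallel: admittances add. Y = 1/(jωL) + jωC
Y = (0 − j0.00217) S
|Y| = 0.00217 S → |Z| = 1/|Y| = 460 Ω, ∠Z = −∠Y = 90.0°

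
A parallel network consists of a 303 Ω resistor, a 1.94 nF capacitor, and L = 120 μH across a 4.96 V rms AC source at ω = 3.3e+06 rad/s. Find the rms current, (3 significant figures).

25.3 mA

X_L = ωL = 396 Ω
X_C = 1/(ωC) = 156 Ω
Parallel: admittances add. Y = 1/R + 1/(jωL) + jωC
Y = (0.00330 + j0.00388) S
|Y| = 0.00509 S → |Z| = 1/|Y| = 196 Ω, ∠Z = −∠Y = -49.6°
I = V/|Z| = 4.96/196 = 25.3 mA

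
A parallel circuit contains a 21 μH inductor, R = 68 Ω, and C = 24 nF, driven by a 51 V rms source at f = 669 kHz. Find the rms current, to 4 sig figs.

ω = 2πf = 4.203e+06 rad/s
X_L = ωL = 88.27 Ω
X_C = 1/(ωC) = 9.912 Ω
Parallel: admittances add. Y = 1/R + 1/(jωL) + jωC
Y = (0.01471 + j0.08955) S
|Y| = 0.09075 S → |Z| = 1/|Y| = 11.02 Ω, ∠Z = −∠Y = -80.67°
I = V/|Z| = 51/11.02 = 4.628 A

4.628 A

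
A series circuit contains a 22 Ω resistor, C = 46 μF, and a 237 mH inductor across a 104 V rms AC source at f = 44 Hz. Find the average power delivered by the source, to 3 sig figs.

363 W

ω = 2πf = 276.5 rad/s
X_L = ωL = 65.5 Ω
X_C = 1/(ωC) = 78.6 Ω
Net reactance X = X_L − X_C = -13.1 Ω
Z = 22.0 − j13.1 Ω
|Z| = √(22.0² + 13.1²) = 25.6 Ω
∠Z = arctan(-13.1/22.0) = -30.8°
I = V/|Z| = 4.06 A
P = VI cos φ = 104 × 4.06 × cos(-30.8°) = 363 W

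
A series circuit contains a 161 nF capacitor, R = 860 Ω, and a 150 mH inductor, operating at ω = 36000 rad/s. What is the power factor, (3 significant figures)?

0.162

X_L = ωL = 5400 Ω
X_C = 1/(ωC) = 173 Ω
Net reactance X = X_L − X_C = 5230 Ω
Z = 860 + j5230 Ω
|Z| = √(860² + 5230²) = 5300 Ω
∠Z = arctan(5230/860) = 80.7°
cos φ = cos(80.7°) = 0.162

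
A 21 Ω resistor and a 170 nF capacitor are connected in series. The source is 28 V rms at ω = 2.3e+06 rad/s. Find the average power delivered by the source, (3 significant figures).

X_C = 1/(ωC) = 2.56 Ω
Z = 21.0 − j2.56 Ω
|Z| = √(21.0² + 2.56²) = 21.2 Ω
∠Z = arctan(-2.56/21.0) = -6.94°
I = V/|Z| = 1.32 A
P = VI cos φ = 28 × 1.32 × cos(-6.94°) = 36.8 W

36.8 W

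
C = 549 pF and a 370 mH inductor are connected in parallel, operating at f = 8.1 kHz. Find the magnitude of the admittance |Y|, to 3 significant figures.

ω = 2πf = 50890 rad/s
X_L = ωL = 18800 Ω
X_C = 1/(ωC) = 35800 Ω
Parallel: admittances add. Y = 1/(jωL) + jωC
Y = (0 − j2.52e-05) S
|Y| = 2.52e-05 S → |Z| = 1/|Y| = 39700 Ω, ∠Z = −∠Y = 90.0°

25.2 μS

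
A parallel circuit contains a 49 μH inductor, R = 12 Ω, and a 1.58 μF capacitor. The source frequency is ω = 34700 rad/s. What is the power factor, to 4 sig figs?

X_L = ωL = 1.700 Ω
X_C = 1/(ωC) = 18.24 Ω
Parallel: admittances add. Y = 1/R + 1/(jωL) + jωC
Y = (0.08333 − j0.5333) S
|Y| = 0.5398 S → |Z| = 1/|Y| = 1.853 Ω, ∠Z = −∠Y = 81.12°
cos φ = cos(81.12°) = 0.1544

0.1544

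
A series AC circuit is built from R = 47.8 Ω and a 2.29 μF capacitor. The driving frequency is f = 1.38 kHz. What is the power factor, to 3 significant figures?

ω = 2πf = 8671 rad/s
X_C = 1/(ωC) = 50.4 Ω
Z = 47.8 − j50.4 Ω
|Z| = √(47.8² + 50.4²) = 69.4 Ω
∠Z = arctan(-50.4/47.8) = -46.5°
cos φ = cos(-46.5°) = 0.688

0.688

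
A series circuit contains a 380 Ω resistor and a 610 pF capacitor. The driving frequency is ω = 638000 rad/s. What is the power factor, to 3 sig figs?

X_C = 1/(ωC) = 2570 Ω
Z = 380 − j2570 Ω
|Z| = √(380² + 2570²) = 2600 Ω
∠Z = arctan(-2570/380) = -81.6°
cos φ = cos(-81.6°) = 0.146

0.146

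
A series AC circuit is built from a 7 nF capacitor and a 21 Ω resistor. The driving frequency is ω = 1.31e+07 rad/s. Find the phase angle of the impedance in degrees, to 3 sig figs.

X_C = 1/(ωC) = 10.9 Ω
Z = 21.0 − j10.9 Ω
|Z| = √(21.0² + 10.9²) = 23.7 Ω
∠Z = arctan(-10.9/21.0) = -27.4°

-27.4°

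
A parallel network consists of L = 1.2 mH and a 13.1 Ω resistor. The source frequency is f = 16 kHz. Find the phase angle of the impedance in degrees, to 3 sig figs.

ω = 2πf = 100500 rad/s
X_L = ωL = 121 Ω
Parallel: admittances add. Y = 1/R + 1/(jωL)
Y = (0.0763 − j0.00829) S
|Y| = 0.0768 S → |Z| = 1/|Y| = 13.0 Ω, ∠Z = −∠Y = 6.20°

6.20°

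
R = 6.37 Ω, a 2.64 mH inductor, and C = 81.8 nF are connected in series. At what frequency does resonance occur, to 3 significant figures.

10.8 kHz

ω₀ = 1/√(LC) = 1/√(0.00264 × 8.18e-08) = 68050 rad/s
f₀ = ω₀/(2π) = 10.8 kHz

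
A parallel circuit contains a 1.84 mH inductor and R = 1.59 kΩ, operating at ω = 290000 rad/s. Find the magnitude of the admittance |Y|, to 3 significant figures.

1.98 mS

X_L = ωL = 534 Ω
Parallel: admittances add. Y = 1/R + 1/(jωL)
Y = (0.000629 − j0.00187) S
|Y| = 0.00198 S → |Z| = 1/|Y| = 506 Ω, ∠Z = −∠Y = 71.4°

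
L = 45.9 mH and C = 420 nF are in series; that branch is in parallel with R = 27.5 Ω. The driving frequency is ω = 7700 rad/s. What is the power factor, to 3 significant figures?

X_L = ωL = 353 Ω
X_C = 1/(ωC) = 309 Ω
Branch 1: Z₁ = R = 27.5 Ω
Branch 2 (series LC): Z₂ = j(X_L − X_C) = j44.2 Ω
Parallel: Z = Z₁Z₂/(Z₁+Z₂), |Z| = 23.4 Ω, ∠Z = 31.9°
cos φ = cos(31.9°) = 0.849

0.849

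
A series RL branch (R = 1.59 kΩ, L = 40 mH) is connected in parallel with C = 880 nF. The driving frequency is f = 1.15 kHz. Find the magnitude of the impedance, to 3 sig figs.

ω = 2πf = 7226 rad/s
X_L = ωL = 289 Ω
X_C = 1/(ωC) = 157 Ω
Branch 1 (R+jX_L): Z₁ = 1590 + j289 Ω, |Z₁| = 1620 Ω
Branch 2 (−jX_C): Z₂ = −j157 Ω
Parallel: Z = Z₁Z₂/(Z₁+Z₂), |Z| = 159 Ω, ∠Z = -84.4°

159 Ω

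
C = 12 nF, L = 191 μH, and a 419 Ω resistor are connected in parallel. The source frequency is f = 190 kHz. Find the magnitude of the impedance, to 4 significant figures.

ω = 2πf = 1.194e+06 rad/s
X_L = ωL = 228.0 Ω
X_C = 1/(ωC) = 69.80 Ω
Parallel: admittances add. Y = 1/R + 1/(jωL) + jωC
Y = (0.002387 + j0.009940) S
|Y| = 0.01022 S → |Z| = 1/|Y| = 97.82 Ω, ∠Z = −∠Y = -76.50°

97.82 Ω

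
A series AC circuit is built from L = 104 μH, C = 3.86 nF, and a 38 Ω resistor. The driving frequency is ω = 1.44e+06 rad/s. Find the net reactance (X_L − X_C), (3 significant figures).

X_L = ωL = 150 Ω
X_C = 1/(ωC) = 180 Ω
X = 150 − 180 = -30.1 Ω

-30.1 Ω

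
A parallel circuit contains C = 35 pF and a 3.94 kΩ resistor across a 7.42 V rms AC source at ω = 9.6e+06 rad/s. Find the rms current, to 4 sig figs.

3.124 mA

X_C = 1/(ωC) = 2976 Ω
Parallel: admittances add. Y = 1/R + jωC
Y = (0.0002538 + j0.0003360) S
|Y| = 0.0004211 S → |Z| = 1/|Y| = 2375 Ω, ∠Z = −∠Y = -52.93°
I = V/|Z| = 7.42/2375 = 3.124 mA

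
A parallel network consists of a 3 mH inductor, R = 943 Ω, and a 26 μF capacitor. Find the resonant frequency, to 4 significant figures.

569.9 Hz

ω₀ = 1/√(LC) = 1/√(0.003 × 2.6e-05) = 3581 rad/s
f₀ = ω₀/(2π) = 569.9 Hz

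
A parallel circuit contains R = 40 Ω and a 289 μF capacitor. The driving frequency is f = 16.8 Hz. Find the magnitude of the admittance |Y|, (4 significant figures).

39.44 mS

ω = 2πf = 105.6 rad/s
X_C = 1/(ωC) = 32.78 Ω
Parallel: admittances add. Y = 1/R + jωC
Y = (0.02500 + j0.03051) S
|Y| = 0.03944 S → |Z| = 1/|Y| = 25.35 Ω, ∠Z = −∠Y = -50.67°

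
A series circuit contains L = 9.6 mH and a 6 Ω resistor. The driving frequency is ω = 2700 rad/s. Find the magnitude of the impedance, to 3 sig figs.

26.6 Ω

X_L = ωL = 25.9 Ω
Z = 6.00 + j25.9 Ω
|Z| = √(6.00² + 25.9²) = 26.6 Ω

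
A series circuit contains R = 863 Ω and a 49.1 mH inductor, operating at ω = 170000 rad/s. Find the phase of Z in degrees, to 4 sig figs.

X_L = ωL = 8347 Ω
Z = 863.0 + j8347 Ω
|Z| = √(863.0² + 8347²) = 8391 Ω
∠Z = arctan(8347/863.0) = 84.10°

84.10°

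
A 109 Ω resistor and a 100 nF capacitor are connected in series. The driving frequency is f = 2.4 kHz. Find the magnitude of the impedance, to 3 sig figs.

ω = 2πf = 15080 rad/s
X_C = 1/(ωC) = 663 Ω
Z = 109 − j663 Ω
|Z| = √(109² + 663²) = 672 Ω

672 Ω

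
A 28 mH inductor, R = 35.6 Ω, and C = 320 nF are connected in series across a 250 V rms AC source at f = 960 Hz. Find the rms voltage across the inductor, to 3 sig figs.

ω = 2πf = 6032 rad/s
X_L = ωL = 169 Ω
X_C = 1/(ωC) = 518 Ω
Net reactance X = X_L − X_C = -349 Ω
Z = 35.6 − j349 Ω
|Z| = √(35.6² + 349²) = 351 Ω
I = V/|Z| = 712 mA
V_L = I·|Z_L| = 0.712 × 169 = 120 V

120 V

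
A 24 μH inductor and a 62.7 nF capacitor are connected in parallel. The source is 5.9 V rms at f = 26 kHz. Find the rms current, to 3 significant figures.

ω = 2πf = 163400 rad/s
X_L = ωL = 3.92 Ω
X_C = 1/(ωC) = 97.6 Ω
Parallel: admittances add. Y = 1/(jωL) + jωC
Y = (0 − j0.245) S
|Y| = 0.245 S → |Z| = 1/|Y| = 4.08 Ω, ∠Z = −∠Y = 90.0°
I = V/|Z| = 5.9/4.08 = 1.44 A

1.44 A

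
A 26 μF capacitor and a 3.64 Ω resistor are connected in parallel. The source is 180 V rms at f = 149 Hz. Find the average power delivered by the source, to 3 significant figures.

ω = 2πf = 936.2 rad/s
X_C = 1/(ωC) = 41.1 Ω
Parallel: admittances add. Y = 1/R + jωC
Y = (0.275 + j0.0243) S
|Y| = 0.276 S → |Z| = 1/|Y| = 3.63 Ω, ∠Z = −∠Y = -5.06°
I = V/|Z| = 49.6 A
P = VI cos φ = 180 × 49.6 × cos(-5.06°) = 8.90 kW

8.90 kW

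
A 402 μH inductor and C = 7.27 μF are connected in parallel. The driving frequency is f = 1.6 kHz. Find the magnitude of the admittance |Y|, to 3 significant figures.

ω = 2πf = 10050 rad/s
X_L = ωL = 4.04 Ω
X_C = 1/(ωC) = 13.7 Ω
Parallel: admittances add. Y = 1/(jωL) + jωC
Y = (0 − j0.174) S
|Y| = 0.174 S → |Z| = 1/|Y| = 5.74 Ω, ∠Z = −∠Y = 90.0°

174 mS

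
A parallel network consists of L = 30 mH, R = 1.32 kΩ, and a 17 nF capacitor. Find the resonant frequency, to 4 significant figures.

ω₀ = 1/√(LC) = 1/√(0.03 × 1.7e-08) = 44280 rad/s
f₀ = ω₀/(2π) = 7.047 kHz

7.047 kHz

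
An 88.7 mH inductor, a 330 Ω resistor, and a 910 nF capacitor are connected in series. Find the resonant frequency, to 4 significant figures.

560.2 Hz

ω₀ = 1/√(LC) = 1/√(0.0887 × 9.1e-07) = 3520 rad/s
f₀ = ω₀/(2π) = 560.2 Hz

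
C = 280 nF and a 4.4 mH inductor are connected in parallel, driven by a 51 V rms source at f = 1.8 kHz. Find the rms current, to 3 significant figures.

ω = 2πf = 11310 rad/s
X_L = ωL = 49.8 Ω
X_C = 1/(ωC) = 316 Ω
Parallel: admittances add. Y = 1/(jωL) + jωC
Y = (0 − j0.0169) S
|Y| = 0.0169 S → |Z| = 1/|Y| = 59.1 Ω, ∠Z = −∠Y = 90.0°
I = V/|Z| = 51/59.1 = 863 mA

863 mA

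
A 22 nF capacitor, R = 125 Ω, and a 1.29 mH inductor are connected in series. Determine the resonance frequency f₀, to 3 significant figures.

ω₀ = 1/√(LC) = 1/√(0.00129 × 2.2e-08) = 187700 rad/s
f₀ = ω₀/(2π) = 29.9 kHz

29.9 kHz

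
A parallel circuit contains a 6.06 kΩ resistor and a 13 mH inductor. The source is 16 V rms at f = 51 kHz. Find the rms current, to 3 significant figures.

ω = 2πf = 320400 rad/s
X_L = ωL = 4170 Ω
Parallel: admittances add. Y = 1/R + 1/(jωL)
Y = (0.000165 − j0.000240) S
|Y| = 0.000291 S → |Z| = 1/|Y| = 3430 Ω, ∠Z = −∠Y = 55.5°
I = V/|Z| = 16/3430 = 4.66 mA

4.66 mA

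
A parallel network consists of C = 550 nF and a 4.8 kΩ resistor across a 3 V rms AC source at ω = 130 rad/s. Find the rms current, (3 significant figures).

661 μA

X_C = 1/(ωC) = 14000 Ω
Parallel: admittances add. Y = 1/R + jωC
Y = (0.000208 + j7.15e-05) S
|Y| = 0.000220 S → |Z| = 1/|Y| = 4540 Ω, ∠Z = −∠Y = -18.9°
I = V/|Z| = 3/4540 = 661 μA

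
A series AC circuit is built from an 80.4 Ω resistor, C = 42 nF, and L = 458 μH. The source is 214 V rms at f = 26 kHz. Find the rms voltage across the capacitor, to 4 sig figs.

ω = 2πf = 163400 rad/s
X_L = ωL = 74.82 Ω
X_C = 1/(ωC) = 145.7 Ω
Net reactance X = X_L − X_C = -70.93 Ω
Z = 80.40 − j70.93 Ω
|Z| = √(80.40² + 70.93²) = 107.2 Ω
I = V/|Z| = 1.996 A
V_C = I·|Z_C| = 1.996 × 145.7 = 290.9 V

290.9 V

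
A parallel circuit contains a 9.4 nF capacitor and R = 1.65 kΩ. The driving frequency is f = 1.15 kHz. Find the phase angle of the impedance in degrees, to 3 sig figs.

-6.39°

ω = 2πf = 7226 rad/s
X_C = 1/(ωC) = 14700 Ω
Parallel: admittances add. Y = 1/R + jωC
Y = (0.000606 + j6.79e-05) S
|Y| = 0.000610 S → |Z| = 1/|Y| = 1640 Ω, ∠Z = −∠Y = -6.39°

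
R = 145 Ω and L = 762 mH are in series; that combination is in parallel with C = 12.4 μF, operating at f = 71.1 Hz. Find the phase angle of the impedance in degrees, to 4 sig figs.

ω = 2πf = 446.7 rad/s
X_L = ωL = 340.4 Ω
X_C = 1/(ωC) = 180.5 Ω
Branch 1 (R+jX_L): Z₁ = 145.0 + j340.4 Ω, |Z₁| = 370.0 Ω
Branch 2 (−jX_C): Z₂ = −j180.5 Ω
Parallel: Z = Z₁Z₂/(Z₁+Z₂), |Z| = 309.5 Ω, ∠Z = -70.87°

-70.87°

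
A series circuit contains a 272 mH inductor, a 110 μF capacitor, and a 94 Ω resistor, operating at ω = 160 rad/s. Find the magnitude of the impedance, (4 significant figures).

X_L = ωL = 43.52 Ω
X_C = 1/(ωC) = 56.82 Ω
Net reactance X = X_L − X_C = -13.30 Ω
Z = 94.00 − j13.30 Ω
|Z| = √(94.00² + 13.30²) = 94.94 Ω

94.94 Ω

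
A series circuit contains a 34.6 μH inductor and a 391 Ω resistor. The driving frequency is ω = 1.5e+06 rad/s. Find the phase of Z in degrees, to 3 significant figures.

7.56°

X_L = ωL = 51.9 Ω
Z = 391 + j51.9 Ω
|Z| = √(391² + 51.9²) = 394 Ω
∠Z = arctan(51.9/391) = 7.56°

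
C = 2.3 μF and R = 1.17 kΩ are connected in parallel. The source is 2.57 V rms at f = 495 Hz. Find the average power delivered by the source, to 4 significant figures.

ω = 2πf = 3110 rad/s
X_C = 1/(ωC) = 139.8 Ω
Parallel: admittances add. Y = 1/R + jωC
Y = (0.0008547 + j0.007153) S
|Y| = 0.007204 S → |Z| = 1/|Y| = 138.8 Ω, ∠Z = −∠Y = -83.19°
I = V/|Z| = 18.52 mA
P = VI cos φ = 2.57 × 0.01852 × cos(-83.19°) = 5.645 mW

5.645 mW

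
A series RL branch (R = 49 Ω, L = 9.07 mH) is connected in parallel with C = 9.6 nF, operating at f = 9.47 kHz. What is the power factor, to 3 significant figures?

0.131

ω = 2πf = 59500 rad/s
X_L = ωL = 540 Ω
X_C = 1/(ωC) = 1750 Ω
Branch 1 (R+jX_L): Z₁ = 49.0 + j540 Ω, |Z₁| = 542 Ω
Branch 2 (−jX_C): Z₂ = −j1750 Ω
Parallel: Z = Z₁Z₂/(Z₁+Z₂), |Z| = 783 Ω, ∠Z = 82.5°
cos φ = cos(82.5°) = 0.131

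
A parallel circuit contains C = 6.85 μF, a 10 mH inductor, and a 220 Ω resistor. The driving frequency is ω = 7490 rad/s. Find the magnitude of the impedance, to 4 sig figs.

X_L = ωL = 74.90 Ω
X_C = 1/(ωC) = 19.49 Ω
Parallel: admittances add. Y = 1/R + 1/(jωL) + jωC
Y = (0.004545 + j0.03796) S
|Y| = 0.03823 S → |Z| = 1/|Y| = 26.16 Ω, ∠Z = −∠Y = -83.17°

26.16 Ω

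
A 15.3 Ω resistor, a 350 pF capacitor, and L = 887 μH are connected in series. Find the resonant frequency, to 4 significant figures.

ω₀ = 1/√(LC) = 1/√(0.000887 × 3.5e-10) = 1.795e+06 rad/s
f₀ = ω₀/(2π) = 285.6 kHz

285.6 kHz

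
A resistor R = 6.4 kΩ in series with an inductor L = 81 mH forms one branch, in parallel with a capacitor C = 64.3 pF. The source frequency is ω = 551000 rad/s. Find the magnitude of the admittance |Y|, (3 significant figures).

13.8 μS

X_L = ωL = 44600 Ω
X_C = 1/(ωC) = 28200 Ω
Branch 1 (R+jX_L): Z₁ = 6400 + j44600 Ω, |Z₁| = 45100 Ω
Branch 2 (−jX_C): Z₂ = −j28200 Ω
Parallel: Z = Z₁Z₂/(Z₁+Z₂), |Z| = 72300 Ω, ∠Z = -76.8°
|Y| = 1/|Z| = 13.8 μS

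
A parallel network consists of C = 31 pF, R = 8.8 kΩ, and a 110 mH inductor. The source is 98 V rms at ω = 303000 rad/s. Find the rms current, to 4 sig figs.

11.32 mA

X_L = ωL = 33330 Ω
X_C = 1/(ωC) = 106500 Ω
Parallel: admittances add. Y = 1/R + 1/(jωL) + jωC
Y = (0.0001136 − j2.061e-05) S
|Y| = 0.0001155 S → |Z| = 1/|Y| = 8659 Ω, ∠Z = −∠Y = 10.28°
I = V/|Z| = 98/8659 = 11.32 mA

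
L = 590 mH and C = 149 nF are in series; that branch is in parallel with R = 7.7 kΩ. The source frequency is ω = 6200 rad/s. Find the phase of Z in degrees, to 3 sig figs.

X_L = ωL = 3660 Ω
X_C = 1/(ωC) = 1080 Ω
Branch 1: Z₁ = R = 7700 Ω
Branch 2 (series LC): Z₂ = j(X_L − X_C) = j2580 Ω
Parallel: Z = Z₁Z₂/(Z₁+Z₂), |Z| = 2440 Ω, ∠Z = 71.5°

71.5°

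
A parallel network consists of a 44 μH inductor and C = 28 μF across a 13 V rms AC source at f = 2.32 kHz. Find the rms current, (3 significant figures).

ω = 2πf = 14580 rad/s
X_L = ωL = 0.641 Ω
X_C = 1/(ωC) = 2.45 Ω
Parallel: admittances add. Y = 1/(jωL) + jωC
Y = (0 − j1.15) S
|Y| = 1.15 S → |Z| = 1/|Y| = 0.869 Ω, ∠Z = −∠Y = 90.0°
I = V/|Z| = 13/0.869 = 15.0 A

15.0 A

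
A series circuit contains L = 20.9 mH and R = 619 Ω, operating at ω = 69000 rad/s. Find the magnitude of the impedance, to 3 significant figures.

1570 Ω

X_L = ωL = 1440 Ω
Z = 619 + j1440 Ω
|Z| = √(619² + 1440²) = 1570 Ω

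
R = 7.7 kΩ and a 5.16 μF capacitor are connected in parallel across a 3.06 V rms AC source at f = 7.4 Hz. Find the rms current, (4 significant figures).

834.8 μA

ω = 2πf = 46.50 rad/s
X_C = 1/(ωC) = 4168 Ω
Parallel: admittances add. Y = 1/R + jωC
Y = (0.0001299 + j0.0002399) S
|Y| = 0.0002728 S → |Z| = 1/|Y| = 3666 Ω, ∠Z = −∠Y = -61.57°
I = V/|Z| = 3.06/3666 = 834.8 μA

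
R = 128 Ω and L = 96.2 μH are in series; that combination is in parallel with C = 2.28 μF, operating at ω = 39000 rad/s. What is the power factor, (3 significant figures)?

X_L = ωL = 3.75 Ω
X_C = 1/(ωC) = 11.2 Ω
Branch 1 (R+jX_L): Z₁ = 128 + j3.75 Ω, |Z₁| = 128 Ω
Branch 2 (−jX_C): Z₂ = −j11.2 Ω
Parallel: Z = Z₁Z₂/(Z₁+Z₂), |Z| = 11.2 Ω, ∠Z = -85.0°
cos φ = cos(-85.0°) = 0.0877

0.0877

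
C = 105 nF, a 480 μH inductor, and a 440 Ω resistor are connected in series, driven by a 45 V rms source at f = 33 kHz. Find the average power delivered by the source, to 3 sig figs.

4.53 W

ω = 2πf = 207300 rad/s
X_L = ωL = 99.5 Ω
X_C = 1/(ωC) = 45.9 Ω
Net reactance X = X_L − X_C = 53.6 Ω
Z = 440 + j53.6 Ω
|Z| = √(440² + 53.6²) = 443 Ω
∠Z = arctan(53.6/440) = 6.94°
I = V/|Z| = 102 mA
P = VI cos φ = 45 × 0.102 × cos(6.94°) = 4.53 W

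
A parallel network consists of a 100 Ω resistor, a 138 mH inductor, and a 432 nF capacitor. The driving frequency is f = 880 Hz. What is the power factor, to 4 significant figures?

ω = 2πf = 5529 rad/s
X_L = ωL = 763.0 Ω
X_C = 1/(ωC) = 418.7 Ω
Parallel: admittances add. Y = 1/R + 1/(jωL) + jωC
Y = (0.01000 + j0.001078) S
|Y| = 0.01006 S → |Z| = 1/|Y| = 99.42 Ω, ∠Z = −∠Y = -6.153°
cos φ = cos(-6.153°) = 0.9942

0.9942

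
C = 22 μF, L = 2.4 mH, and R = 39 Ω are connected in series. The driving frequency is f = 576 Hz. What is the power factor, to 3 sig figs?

0.995

ω = 2πf = 3619 rad/s
X_L = ωL = 8.69 Ω
X_C = 1/(ωC) = 12.6 Ω
Net reactance X = X_L − X_C = -3.87 Ω
Z = 39.0 − j3.87 Ω
|Z| = √(39.0² + 3.87²) = 39.2 Ω
∠Z = arctan(-3.87/39.0) = -5.67°
cos φ = cos(-5.67°) = 0.995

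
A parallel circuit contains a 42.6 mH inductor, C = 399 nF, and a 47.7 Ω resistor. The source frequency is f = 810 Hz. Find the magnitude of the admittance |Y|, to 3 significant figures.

ω = 2πf = 5089 rad/s
X_L = ωL = 217 Ω
X_C = 1/(ωC) = 492 Ω
Parallel: admittances add. Y = 1/R + 1/(jωL) + jωC
Y = (0.0210 − j0.00258) S
|Y| = 0.0211 S → |Z| = 1/|Y| = 47.3 Ω, ∠Z = −∠Y = 7.02°

21.1 mS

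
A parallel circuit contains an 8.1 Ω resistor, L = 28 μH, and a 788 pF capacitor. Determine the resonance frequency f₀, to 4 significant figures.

1.071 MHz

ω₀ = 1/√(LC) = 1/√(2.8e-05 × 7.88e-10) = 6.732e+06 rad/s
f₀ = ω₀/(2π) = 1.071 MHz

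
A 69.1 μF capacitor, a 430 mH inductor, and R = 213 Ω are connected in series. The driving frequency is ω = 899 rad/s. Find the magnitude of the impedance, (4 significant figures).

427.3 Ω

X_L = ωL = 386.6 Ω
X_C = 1/(ωC) = 16.10 Ω
Net reactance X = X_L − X_C = 370.5 Ω
Z = 213.0 + j370.5 Ω
|Z| = √(213.0² + 370.5²) = 427.3 Ω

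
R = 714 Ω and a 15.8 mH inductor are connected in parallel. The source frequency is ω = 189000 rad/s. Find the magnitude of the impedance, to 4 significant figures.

X_L = ωL = 2986 Ω
Parallel: admittances add. Y = 1/R + 1/(jωL)
Y = (0.001401 − j0.0003349) S
|Y| = 0.001440 S → |Z| = 1/|Y| = 694.4 Ω, ∠Z = −∠Y = 13.45°

694.4 Ω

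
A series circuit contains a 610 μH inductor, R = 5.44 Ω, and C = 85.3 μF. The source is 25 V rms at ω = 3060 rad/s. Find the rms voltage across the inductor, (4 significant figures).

X_L = ωL = 1.867 Ω
X_C = 1/(ωC) = 3.831 Ω
Net reactance X = X_L − X_C = -1.965 Ω
Z = 5.440 − j1.965 Ω
|Z| = √(5.440² + 1.965²) = 5.784 Ω
I = V/|Z| = 4.322 A
V_L = I·|Z_L| = 4.322 × 1.867 = 8.068 V

8.068 V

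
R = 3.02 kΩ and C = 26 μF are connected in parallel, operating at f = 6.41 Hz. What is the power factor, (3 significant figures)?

0.301

ω = 2πf = 40.28 rad/s
X_C = 1/(ωC) = 955 Ω
Parallel: admittances add. Y = 1/R + jωC
Y = (0.000331 + j0.00105) S
|Y| = 0.00110 S → |Z| = 1/|Y| = 911 Ω, ∠Z = −∠Y = -72.5°
cos φ = cos(-72.5°) = 0.301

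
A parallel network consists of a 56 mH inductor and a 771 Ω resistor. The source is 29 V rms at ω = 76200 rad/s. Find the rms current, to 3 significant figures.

38.2 mA

X_L = ωL = 4270 Ω
Parallel: admittances add. Y = 1/R + 1/(jωL)
Y = (0.00130 − j0.000234) S
|Y| = 0.00132 S → |Z| = 1/|Y| = 759 Ω, ∠Z = −∠Y = 10.2°
I = V/|Z| = 29/759 = 38.2 mA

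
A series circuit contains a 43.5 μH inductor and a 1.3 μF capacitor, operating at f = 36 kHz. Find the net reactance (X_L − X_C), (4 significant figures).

ω = 2πf = 226200 rad/s
X_L = ωL = 9.839 Ω
X_C = 1/(ωC) = 3.401 Ω
X = 9.839 − 3.401 = 6.439 Ω

6.439 Ω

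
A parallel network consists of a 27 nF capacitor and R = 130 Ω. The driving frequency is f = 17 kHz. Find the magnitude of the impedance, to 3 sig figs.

122 Ω

ω = 2πf = 106800 rad/s
X_C = 1/(ωC) = 347 Ω
Parallel: admittances add. Y = 1/R + jωC
Y = (0.00769 + j0.00288) S
|Y| = 0.00822 S → |Z| = 1/|Y| = 122 Ω, ∠Z = −∠Y = -20.6°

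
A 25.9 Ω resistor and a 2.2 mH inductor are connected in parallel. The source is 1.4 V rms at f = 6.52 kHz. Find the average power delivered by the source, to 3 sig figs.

75.7 mW

ω = 2πf = 40970 rad/s
X_L = ωL = 90.1 Ω
Parallel: admittances add. Y = 1/R + 1/(jωL)
Y = (0.0386 − j0.0111) S
|Y| = 0.0402 S → |Z| = 1/|Y| = 24.9 Ω, ∠Z = −∠Y = 16.0°
I = V/|Z| = 56.2 mA
P = VI cos φ = 1.4 × 0.0562 × cos(16.0°) = 75.7 mW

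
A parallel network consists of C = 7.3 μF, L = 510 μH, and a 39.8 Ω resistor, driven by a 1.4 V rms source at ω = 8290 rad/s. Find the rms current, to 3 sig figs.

X_L = ωL = 4.23 Ω
X_C = 1/(ωC) = 16.5 Ω
Parallel: admittances add. Y = 1/R + 1/(jωL) + jωC
Y = (0.0251 − j0.176) S
|Y| = 0.178 S → |Z| = 1/|Y| = 5.62 Ω, ∠Z = −∠Y = 81.9°
I = V/|Z| = 1.4/5.62 = 249 mA

249 mA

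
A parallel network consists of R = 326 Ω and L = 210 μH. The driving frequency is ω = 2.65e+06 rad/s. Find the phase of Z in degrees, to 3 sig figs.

30.4°

X_L = ωL = 556 Ω
Parallel: admittances add. Y = 1/R + 1/(jωL)
Y = (0.00307 − j0.00180) S
|Y| = 0.00356 S → |Z| = 1/|Y| = 281 Ω, ∠Z = −∠Y = 30.4°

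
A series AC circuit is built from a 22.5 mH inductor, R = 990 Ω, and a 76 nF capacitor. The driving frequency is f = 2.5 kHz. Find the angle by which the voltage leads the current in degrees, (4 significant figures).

ω = 2πf = 15710 rad/s
X_L = ωL = 353.4 Ω
X_C = 1/(ωC) = 837.7 Ω
Net reactance X = X_L − X_C = -484.2 Ω
Z = 990.0 − j484.2 Ω
|Z| = √(990.0² + 484.2²) = 1102 Ω
∠Z = arctan(-484.2/990.0) = -26.06°

-26.06°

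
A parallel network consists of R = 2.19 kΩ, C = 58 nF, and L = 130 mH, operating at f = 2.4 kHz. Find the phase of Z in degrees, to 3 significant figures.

-38.6°

ω = 2πf = 15080 rad/s
X_L = ωL = 1960 Ω
X_C = 1/(ωC) = 1140 Ω
Parallel: admittances add. Y = 1/R + 1/(jωL) + jωC
Y = (0.000457 + j0.000365) S
|Y| = 0.000584 S → |Z| = 1/|Y| = 1710 Ω, ∠Z = −∠Y = -38.6°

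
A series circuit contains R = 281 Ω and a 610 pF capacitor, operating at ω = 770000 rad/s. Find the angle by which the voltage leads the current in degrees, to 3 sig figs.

-82.5°

X_C = 1/(ωC) = 2130 Ω
Z = 281 − j2130 Ω
|Z| = √(281² + 2130²) = 2150 Ω
∠Z = arctan(-2130/281) = -82.5°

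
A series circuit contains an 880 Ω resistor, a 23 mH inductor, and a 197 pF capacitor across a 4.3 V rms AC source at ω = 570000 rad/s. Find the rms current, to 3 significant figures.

1.00 mA

X_L = ωL = 13100 Ω
X_C = 1/(ωC) = 8910 Ω
Net reactance X = X_L − X_C = 4200 Ω
Z = 880 + j4200 Ω
|Z| = √(880² + 4200²) = 4300 Ω
I = V/|Z| = 4.3/4300 = 1.00 mA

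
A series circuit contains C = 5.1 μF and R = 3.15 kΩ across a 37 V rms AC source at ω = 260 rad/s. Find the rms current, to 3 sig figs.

X_C = 1/(ωC) = 754 Ω
Z = 3150 − j754 Ω
|Z| = √(3150² + 754²) = 3240 Ω
I = V/|Z| = 37/3240 = 11.4 mA

11.4 mA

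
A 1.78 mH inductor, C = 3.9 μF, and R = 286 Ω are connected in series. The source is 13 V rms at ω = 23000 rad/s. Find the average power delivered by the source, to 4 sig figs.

X_L = ωL = 40.94 Ω
X_C = 1/(ωC) = 11.15 Ω
Net reactance X = X_L − X_C = 29.79 Ω
Z = 286.0 + j29.79 Ω
|Z| = √(286.0² + 29.79²) = 287.5 Ω
∠Z = arctan(29.79/286.0) = 5.947°
I = V/|Z| = 45.21 mA
P = VI cos φ = 13 × 0.04521 × cos(5.947°) = 584.6 mW

584.6 mW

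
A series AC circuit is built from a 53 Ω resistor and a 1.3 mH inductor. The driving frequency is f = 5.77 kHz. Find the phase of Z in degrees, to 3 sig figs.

ω = 2πf = 36250 rad/s
X_L = ωL = 47.1 Ω
Z = 53.0 + j47.1 Ω
|Z| = √(53.0² + 47.1²) = 70.9 Ω
∠Z = arctan(47.1/53.0) = 41.6°

41.6°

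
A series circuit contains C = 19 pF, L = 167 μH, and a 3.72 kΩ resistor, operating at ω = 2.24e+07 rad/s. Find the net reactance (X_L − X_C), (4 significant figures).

X_L = ωL = 3741 Ω
X_C = 1/(ωC) = 2350 Ω
X = 3741 − 2350 = 1391 Ω

1391 Ω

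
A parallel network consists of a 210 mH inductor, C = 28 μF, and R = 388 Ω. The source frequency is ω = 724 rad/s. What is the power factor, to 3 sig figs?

0.185

X_L = ωL = 152 Ω
X_C = 1/(ωC) = 49.3 Ω
Parallel: admittances add. Y = 1/R + 1/(jωL) + jωC
Y = (0.00258 + j0.0137) S
|Y| = 0.0139 S → |Z| = 1/|Y| = 71.8 Ω, ∠Z = −∠Y = -79.3°
cos φ = cos(-79.3°) = 0.185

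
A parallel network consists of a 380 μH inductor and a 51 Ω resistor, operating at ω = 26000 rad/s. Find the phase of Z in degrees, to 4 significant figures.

79.04°

X_L = ωL = 9.880 Ω
Parallel: admittances add. Y = 1/R + 1/(jωL)
Y = (0.01961 − j0.1012) S
|Y| = 0.1031 S → |Z| = 1/|Y| = 9.700 Ω, ∠Z = −∠Y = 79.04°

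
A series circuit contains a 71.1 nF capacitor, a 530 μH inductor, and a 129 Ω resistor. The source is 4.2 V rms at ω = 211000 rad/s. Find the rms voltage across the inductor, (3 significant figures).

X_L = ωL = 112 Ω
X_C = 1/(ωC) = 66.7 Ω
Net reactance X = X_L − X_C = 45.2 Ω
Z = 129 + j45.2 Ω
|Z| = √(129² + 45.2²) = 137 Ω
I = V/|Z| = 30.7 mA
V_L = I·|Z_L| = 0.0307 × 112 = 3.44 V

3.44 V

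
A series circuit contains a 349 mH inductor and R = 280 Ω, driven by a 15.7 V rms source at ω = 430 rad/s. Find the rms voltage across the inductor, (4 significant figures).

X_L = ωL = 150.1 Ω
Z = 280.0 + j150.1 Ω
|Z| = √(280.0² + 150.1²) = 317.7 Ω
I = V/|Z| = 49.42 mA
V_L = I·|Z_L| = 0.04942 × 150.1 = 7.417 V

7.417 V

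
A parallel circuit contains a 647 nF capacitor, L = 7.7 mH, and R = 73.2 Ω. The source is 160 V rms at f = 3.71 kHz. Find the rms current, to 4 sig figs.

2.663 A

ω = 2πf = 23310 rad/s
X_L = ωL = 179.5 Ω
X_C = 1/(ωC) = 66.30 Ω
Parallel: admittances add. Y = 1/R + 1/(jωL) + jωC
Y = (0.01366 + j0.009511) S
|Y| = 0.01665 S → |Z| = 1/|Y| = 60.08 Ω, ∠Z = −∠Y = -34.84°
I = V/|Z| = 160/60.08 = 2.663 A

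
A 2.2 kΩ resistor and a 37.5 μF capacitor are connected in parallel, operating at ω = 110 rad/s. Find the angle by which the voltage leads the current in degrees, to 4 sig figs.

X_C = 1/(ωC) = 242.4 Ω
Parallel: admittances add. Y = 1/R + jωC
Y = (0.0004545 + j0.004125) S
|Y| = 0.004150 S → |Z| = 1/|Y| = 241.0 Ω, ∠Z = −∠Y = -83.71°

-83.71°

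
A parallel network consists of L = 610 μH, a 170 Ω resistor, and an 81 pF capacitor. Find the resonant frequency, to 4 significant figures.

716.0 kHz

ω₀ = 1/√(LC) = 1/√(0.00061 × 8.1e-11) = 4.499e+06 rad/s
f₀ = ω₀/(2π) = 716.0 kHz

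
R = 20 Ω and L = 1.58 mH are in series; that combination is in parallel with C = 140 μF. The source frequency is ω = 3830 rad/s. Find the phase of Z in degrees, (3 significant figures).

-85.0°

X_L = ωL = 6.05 Ω
X_C = 1/(ωC) = 1.86 Ω
Branch 1 (R+jX_L): Z₁ = 20.0 + j6.05 Ω, |Z₁| = 20.9 Ω
Branch 2 (−jX_C): Z₂ = −j1.86 Ω
Parallel: Z = Z₁Z₂/(Z₁+Z₂), |Z| = 1.91 Ω, ∠Z = -85.0°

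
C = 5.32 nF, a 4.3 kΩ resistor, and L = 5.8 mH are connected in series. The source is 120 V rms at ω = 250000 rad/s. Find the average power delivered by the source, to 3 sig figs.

X_L = ωL = 1450 Ω
X_C = 1/(ωC) = 752 Ω
Net reactance X = X_L − X_C = 698 Ω
Z = 4300 + j698 Ω
|Z| = √(4300² + 698²) = 4360 Ω
∠Z = arctan(698/4300) = 9.22°
I = V/|Z| = 27.5 mA
P = VI cos φ = 120 × 0.0275 × cos(9.22°) = 3.26 W

3.26 W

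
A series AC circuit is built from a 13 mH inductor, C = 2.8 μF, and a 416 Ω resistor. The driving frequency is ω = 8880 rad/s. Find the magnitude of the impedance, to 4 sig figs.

422.7 Ω

X_L = ωL = 115.4 Ω
X_C = 1/(ωC) = 40.22 Ω
Net reactance X = X_L − X_C = 75.22 Ω
Z = 416.0 + j75.22 Ω
|Z| = √(416.0² + 75.22²) = 422.7 Ω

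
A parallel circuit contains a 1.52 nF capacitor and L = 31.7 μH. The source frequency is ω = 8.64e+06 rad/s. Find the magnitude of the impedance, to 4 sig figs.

105.5 Ω

X_L = ωL = 273.9 Ω
X_C = 1/(ωC) = 76.15 Ω
Parallel: admittances add. Y = 1/(jωL) + jωC
Y = (0 + j0.009482) S
|Y| = 0.009482 S → |Z| = 1/|Y| = 105.5 Ω, ∠Z = −∠Y = -90.00°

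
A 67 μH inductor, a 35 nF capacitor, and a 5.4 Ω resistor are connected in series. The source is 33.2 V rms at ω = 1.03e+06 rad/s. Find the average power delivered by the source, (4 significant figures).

X_L = ωL = 69.01 Ω
X_C = 1/(ωC) = 27.74 Ω
Net reactance X = X_L − X_C = 41.27 Ω
Z = 5.400 + j41.27 Ω
|Z| = √(5.400² + 41.27²) = 41.62 Ω
∠Z = arctan(41.27/5.400) = 82.55°
I = V/|Z| = 797.6 mA
P = VI cos φ = 33.2 × 0.7976 × cos(82.55°) = 3.436 W

3.436 W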